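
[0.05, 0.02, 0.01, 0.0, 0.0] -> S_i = 0.05*0.36^i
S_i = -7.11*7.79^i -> [-7.11, -55.39, -431.46, -3361.1, -26183.0]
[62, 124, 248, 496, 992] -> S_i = 62*2^i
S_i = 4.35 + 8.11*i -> [4.35, 12.46, 20.57, 28.68, 36.79]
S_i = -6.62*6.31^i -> [-6.62, -41.77, -263.58, -1663.21, -10494.83]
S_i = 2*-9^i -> [2, -18, 162, -1458, 13122]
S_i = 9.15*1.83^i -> [9.15, 16.74, 30.64, 56.08, 102.62]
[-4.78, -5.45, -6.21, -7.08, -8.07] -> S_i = -4.78*1.14^i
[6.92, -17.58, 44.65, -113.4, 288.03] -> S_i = 6.92*(-2.54)^i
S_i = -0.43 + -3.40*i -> [-0.43, -3.83, -7.23, -10.63, -14.03]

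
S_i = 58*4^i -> [58, 232, 928, 3712, 14848]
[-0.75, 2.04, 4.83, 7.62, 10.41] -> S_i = -0.75 + 2.79*i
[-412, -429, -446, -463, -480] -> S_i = -412 + -17*i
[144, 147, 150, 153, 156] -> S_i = 144 + 3*i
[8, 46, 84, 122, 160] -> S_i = 8 + 38*i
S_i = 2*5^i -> [2, 10, 50, 250, 1250]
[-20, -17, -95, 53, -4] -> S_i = Random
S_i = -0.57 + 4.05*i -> [-0.57, 3.48, 7.53, 11.58, 15.63]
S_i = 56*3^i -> [56, 168, 504, 1512, 4536]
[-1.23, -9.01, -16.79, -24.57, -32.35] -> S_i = -1.23 + -7.78*i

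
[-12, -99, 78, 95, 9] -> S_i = Random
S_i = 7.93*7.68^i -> [7.93, 60.9, 467.73, 3592.17, 27587.86]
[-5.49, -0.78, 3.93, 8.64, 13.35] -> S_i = -5.49 + 4.71*i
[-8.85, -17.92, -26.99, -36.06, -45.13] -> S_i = -8.85 + -9.07*i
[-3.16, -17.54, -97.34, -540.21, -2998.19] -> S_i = -3.16*5.55^i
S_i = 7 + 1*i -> [7, 8, 9, 10, 11]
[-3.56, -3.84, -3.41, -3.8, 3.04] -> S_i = Random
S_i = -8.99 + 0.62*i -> [-8.99, -8.37, -7.75, -7.13, -6.51]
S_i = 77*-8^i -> [77, -616, 4928, -39424, 315392]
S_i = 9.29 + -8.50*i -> [9.29, 0.79, -7.71, -16.21, -24.71]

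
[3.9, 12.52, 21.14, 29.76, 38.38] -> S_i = 3.90 + 8.62*i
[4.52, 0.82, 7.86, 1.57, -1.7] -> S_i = Random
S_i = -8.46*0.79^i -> [-8.46, -6.68, -5.28, -4.17, -3.3]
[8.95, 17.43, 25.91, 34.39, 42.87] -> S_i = 8.95 + 8.48*i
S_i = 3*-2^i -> [3, -6, 12, -24, 48]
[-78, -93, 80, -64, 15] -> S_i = Random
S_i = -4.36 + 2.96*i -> [-4.36, -1.4, 1.56, 4.52, 7.48]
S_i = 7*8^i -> [7, 56, 448, 3584, 28672]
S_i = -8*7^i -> [-8, -56, -392, -2744, -19208]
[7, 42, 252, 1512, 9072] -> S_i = 7*6^i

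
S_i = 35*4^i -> [35, 140, 560, 2240, 8960]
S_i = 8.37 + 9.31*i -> [8.37, 17.68, 26.99, 36.3, 45.61]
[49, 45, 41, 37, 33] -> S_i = 49 + -4*i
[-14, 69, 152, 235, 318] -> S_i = -14 + 83*i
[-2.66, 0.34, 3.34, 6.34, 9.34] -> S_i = -2.66 + 3.00*i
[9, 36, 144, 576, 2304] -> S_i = 9*4^i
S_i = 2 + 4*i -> [2, 6, 10, 14, 18]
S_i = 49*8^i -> [49, 392, 3136, 25088, 200704]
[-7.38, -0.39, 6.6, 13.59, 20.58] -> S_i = -7.38 + 6.99*i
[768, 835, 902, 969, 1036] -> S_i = 768 + 67*i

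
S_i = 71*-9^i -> [71, -639, 5751, -51759, 465831]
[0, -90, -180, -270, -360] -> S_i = 0 + -90*i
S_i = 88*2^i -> [88, 176, 352, 704, 1408]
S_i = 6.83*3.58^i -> [6.83, 24.45, 87.54, 313.38, 1121.9]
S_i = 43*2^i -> [43, 86, 172, 344, 688]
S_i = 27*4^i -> [27, 108, 432, 1728, 6912]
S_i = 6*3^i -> [6, 18, 54, 162, 486]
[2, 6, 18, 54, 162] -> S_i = 2*3^i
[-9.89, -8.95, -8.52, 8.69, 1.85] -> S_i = Random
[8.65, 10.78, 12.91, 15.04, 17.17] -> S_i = 8.65 + 2.13*i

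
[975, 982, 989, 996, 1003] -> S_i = 975 + 7*i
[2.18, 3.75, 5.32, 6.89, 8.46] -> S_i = 2.18 + 1.57*i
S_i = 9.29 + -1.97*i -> [9.29, 7.32, 5.35, 3.38, 1.41]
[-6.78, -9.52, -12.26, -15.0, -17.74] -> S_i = -6.78 + -2.74*i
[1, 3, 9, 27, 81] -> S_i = 1*3^i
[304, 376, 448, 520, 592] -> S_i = 304 + 72*i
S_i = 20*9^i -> [20, 180, 1620, 14580, 131220]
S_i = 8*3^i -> [8, 24, 72, 216, 648]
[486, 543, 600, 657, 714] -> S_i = 486 + 57*i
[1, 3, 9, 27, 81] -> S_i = 1*3^i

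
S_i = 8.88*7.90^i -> [8.88, 70.15, 554.2, 4378.19, 34587.67]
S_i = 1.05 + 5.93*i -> [1.05, 6.98, 12.91, 18.84, 24.77]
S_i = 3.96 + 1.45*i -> [3.96, 5.41, 6.86, 8.31, 9.76]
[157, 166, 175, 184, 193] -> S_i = 157 + 9*i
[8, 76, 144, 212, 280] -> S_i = 8 + 68*i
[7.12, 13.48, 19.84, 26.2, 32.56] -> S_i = 7.12 + 6.36*i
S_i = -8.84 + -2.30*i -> [-8.84, -11.14, -13.44, -15.74, -18.04]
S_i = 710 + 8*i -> [710, 718, 726, 734, 742]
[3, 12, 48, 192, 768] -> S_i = 3*4^i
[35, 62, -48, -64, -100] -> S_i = Random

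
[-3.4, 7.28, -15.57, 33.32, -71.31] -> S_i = -3.40*(-2.14)^i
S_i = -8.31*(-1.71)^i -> [-8.31, 14.21, -24.3, 41.55, -71.05]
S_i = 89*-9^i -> [89, -801, 7209, -64881, 583929]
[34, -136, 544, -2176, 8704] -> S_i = 34*-4^i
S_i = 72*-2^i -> [72, -144, 288, -576, 1152]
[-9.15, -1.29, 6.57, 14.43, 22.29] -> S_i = -9.15 + 7.86*i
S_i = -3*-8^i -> [-3, 24, -192, 1536, -12288]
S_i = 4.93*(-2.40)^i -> [4.93, -11.83, 28.4, -68.15, 163.57]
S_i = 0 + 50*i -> [0, 50, 100, 150, 200]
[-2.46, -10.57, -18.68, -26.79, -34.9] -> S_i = -2.46 + -8.11*i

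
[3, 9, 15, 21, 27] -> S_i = 3 + 6*i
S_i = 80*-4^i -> [80, -320, 1280, -5120, 20480]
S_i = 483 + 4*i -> [483, 487, 491, 495, 499]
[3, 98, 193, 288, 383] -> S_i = 3 + 95*i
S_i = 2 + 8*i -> [2, 10, 18, 26, 34]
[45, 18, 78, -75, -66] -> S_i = Random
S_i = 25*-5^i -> [25, -125, 625, -3125, 15625]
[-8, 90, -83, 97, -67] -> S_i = Random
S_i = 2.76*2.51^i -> [2.76, 6.93, 17.39, 43.64, 109.55]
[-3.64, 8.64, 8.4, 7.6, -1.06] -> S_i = Random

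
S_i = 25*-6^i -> [25, -150, 900, -5400, 32400]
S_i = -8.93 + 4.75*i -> [-8.93, -4.18, 0.57, 5.32, 10.07]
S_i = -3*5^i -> [-3, -15, -75, -375, -1875]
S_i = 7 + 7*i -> [7, 14, 21, 28, 35]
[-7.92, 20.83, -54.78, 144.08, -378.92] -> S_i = -7.92*(-2.63)^i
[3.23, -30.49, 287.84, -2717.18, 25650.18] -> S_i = 3.23*(-9.44)^i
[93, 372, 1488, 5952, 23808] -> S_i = 93*4^i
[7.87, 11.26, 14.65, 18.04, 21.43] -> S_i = 7.87 + 3.39*i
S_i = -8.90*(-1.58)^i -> [-8.9, 14.06, -22.22, 35.1, -55.46]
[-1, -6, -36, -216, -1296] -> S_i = -1*6^i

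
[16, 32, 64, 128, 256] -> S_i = 16*2^i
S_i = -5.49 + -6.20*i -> [-5.49, -11.69, -17.89, -24.09, -30.29]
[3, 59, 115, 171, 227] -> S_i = 3 + 56*i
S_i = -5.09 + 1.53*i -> [-5.09, -3.56, -2.03, -0.5, 1.03]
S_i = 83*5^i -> [83, 415, 2075, 10375, 51875]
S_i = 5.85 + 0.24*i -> [5.85, 6.09, 6.33, 6.57, 6.81]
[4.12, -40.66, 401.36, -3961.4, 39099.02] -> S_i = 4.12*(-9.87)^i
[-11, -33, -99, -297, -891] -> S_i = -11*3^i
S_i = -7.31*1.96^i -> [-7.31, -14.33, -28.08, -55.04, -107.88]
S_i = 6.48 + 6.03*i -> [6.48, 12.51, 18.54, 24.57, 30.6]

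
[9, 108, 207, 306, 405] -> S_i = 9 + 99*i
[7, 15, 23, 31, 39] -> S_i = 7 + 8*i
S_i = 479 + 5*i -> [479, 484, 489, 494, 499]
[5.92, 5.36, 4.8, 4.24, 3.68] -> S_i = 5.92 + -0.56*i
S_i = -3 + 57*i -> [-3, 54, 111, 168, 225]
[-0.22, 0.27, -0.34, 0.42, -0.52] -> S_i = -0.22*(-1.24)^i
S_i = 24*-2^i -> [24, -48, 96, -192, 384]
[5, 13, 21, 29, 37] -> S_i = 5 + 8*i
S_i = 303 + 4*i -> [303, 307, 311, 315, 319]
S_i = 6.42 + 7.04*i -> [6.42, 13.46, 20.5, 27.54, 34.58]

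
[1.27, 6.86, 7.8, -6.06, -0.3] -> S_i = Random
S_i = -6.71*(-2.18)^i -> [-6.71, 14.63, -31.89, 69.52, -151.55]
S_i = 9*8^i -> [9, 72, 576, 4608, 36864]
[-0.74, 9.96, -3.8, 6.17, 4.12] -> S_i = Random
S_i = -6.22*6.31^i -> [-6.22, -39.25, -247.66, -1562.71, -9860.7]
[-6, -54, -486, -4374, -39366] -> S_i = -6*9^i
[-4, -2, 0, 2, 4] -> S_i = -4 + 2*i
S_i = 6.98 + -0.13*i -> [6.98, 6.85, 6.72, 6.59, 6.46]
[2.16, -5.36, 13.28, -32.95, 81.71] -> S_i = 2.16*(-2.48)^i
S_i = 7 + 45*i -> [7, 52, 97, 142, 187]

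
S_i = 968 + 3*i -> [968, 971, 974, 977, 980]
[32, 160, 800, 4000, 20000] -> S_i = 32*5^i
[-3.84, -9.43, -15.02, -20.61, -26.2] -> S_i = -3.84 + -5.59*i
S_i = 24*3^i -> [24, 72, 216, 648, 1944]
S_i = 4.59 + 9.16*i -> [4.59, 13.75, 22.91, 32.07, 41.23]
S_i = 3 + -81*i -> [3, -78, -159, -240, -321]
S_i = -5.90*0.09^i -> [-5.9, -0.53, -0.05, -0.0, -0.0]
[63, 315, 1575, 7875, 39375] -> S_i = 63*5^i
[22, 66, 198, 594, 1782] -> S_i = 22*3^i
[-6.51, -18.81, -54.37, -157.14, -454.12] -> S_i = -6.51*2.89^i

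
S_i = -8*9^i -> [-8, -72, -648, -5832, -52488]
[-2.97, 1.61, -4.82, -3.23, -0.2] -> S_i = Random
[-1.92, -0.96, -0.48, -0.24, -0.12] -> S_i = -1.92*0.50^i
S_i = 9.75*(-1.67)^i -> [9.75, -16.28, 27.19, -45.41, 75.84]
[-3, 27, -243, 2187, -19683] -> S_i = -3*-9^i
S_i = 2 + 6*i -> [2, 8, 14, 20, 26]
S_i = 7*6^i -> [7, 42, 252, 1512, 9072]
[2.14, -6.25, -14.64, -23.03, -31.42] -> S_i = 2.14 + -8.39*i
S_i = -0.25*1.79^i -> [-0.25, -0.45, -0.8, -1.43, -2.57]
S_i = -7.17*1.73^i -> [-7.17, -12.4, -21.46, -37.12, -64.22]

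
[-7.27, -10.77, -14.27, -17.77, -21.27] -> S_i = -7.27 + -3.50*i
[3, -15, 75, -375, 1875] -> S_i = 3*-5^i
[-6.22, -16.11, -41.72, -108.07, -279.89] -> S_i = -6.22*2.59^i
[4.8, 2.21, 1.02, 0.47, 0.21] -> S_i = 4.80*0.46^i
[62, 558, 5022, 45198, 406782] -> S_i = 62*9^i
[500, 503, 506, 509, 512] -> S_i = 500 + 3*i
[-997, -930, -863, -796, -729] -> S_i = -997 + 67*i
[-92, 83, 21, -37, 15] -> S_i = Random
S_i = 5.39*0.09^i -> [5.39, 0.49, 0.04, 0.0, 0.0]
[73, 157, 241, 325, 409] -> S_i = 73 + 84*i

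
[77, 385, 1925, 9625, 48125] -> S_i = 77*5^i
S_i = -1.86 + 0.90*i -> [-1.86, -0.96, -0.06, 0.84, 1.74]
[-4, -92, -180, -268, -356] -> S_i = -4 + -88*i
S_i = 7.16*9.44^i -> [7.16, 67.59, 638.05, 6023.22, 56859.23]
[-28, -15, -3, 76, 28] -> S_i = Random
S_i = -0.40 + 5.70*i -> [-0.4, 5.3, 11.0, 16.7, 22.4]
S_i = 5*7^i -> [5, 35, 245, 1715, 12005]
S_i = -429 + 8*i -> [-429, -421, -413, -405, -397]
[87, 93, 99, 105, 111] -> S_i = 87 + 6*i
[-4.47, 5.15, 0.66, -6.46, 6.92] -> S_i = Random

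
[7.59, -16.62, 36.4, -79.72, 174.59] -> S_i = 7.59*(-2.19)^i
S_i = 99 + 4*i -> [99, 103, 107, 111, 115]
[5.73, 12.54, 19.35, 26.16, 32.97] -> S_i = 5.73 + 6.81*i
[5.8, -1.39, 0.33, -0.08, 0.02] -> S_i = 5.80*(-0.24)^i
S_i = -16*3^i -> [-16, -48, -144, -432, -1296]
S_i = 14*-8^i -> [14, -112, 896, -7168, 57344]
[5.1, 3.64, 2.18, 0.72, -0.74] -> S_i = 5.10 + -1.46*i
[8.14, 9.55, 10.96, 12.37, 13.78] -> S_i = 8.14 + 1.41*i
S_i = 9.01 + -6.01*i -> [9.01, 3.0, -3.01, -9.02, -15.03]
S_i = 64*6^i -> [64, 384, 2304, 13824, 82944]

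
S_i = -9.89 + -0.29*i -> [-9.89, -10.18, -10.47, -10.76, -11.05]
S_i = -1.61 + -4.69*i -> [-1.61, -6.3, -10.99, -15.68, -20.37]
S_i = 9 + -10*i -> [9, -1, -11, -21, -31]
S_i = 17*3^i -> [17, 51, 153, 459, 1377]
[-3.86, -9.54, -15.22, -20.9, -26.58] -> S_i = -3.86 + -5.68*i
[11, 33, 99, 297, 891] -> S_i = 11*3^i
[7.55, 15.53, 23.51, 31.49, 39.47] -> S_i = 7.55 + 7.98*i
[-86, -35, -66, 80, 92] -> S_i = Random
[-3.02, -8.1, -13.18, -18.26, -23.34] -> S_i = -3.02 + -5.08*i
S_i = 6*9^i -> [6, 54, 486, 4374, 39366]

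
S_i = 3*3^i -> [3, 9, 27, 81, 243]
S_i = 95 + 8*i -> [95, 103, 111, 119, 127]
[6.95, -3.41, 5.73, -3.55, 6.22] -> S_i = Random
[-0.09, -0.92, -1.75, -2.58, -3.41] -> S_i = -0.09 + -0.83*i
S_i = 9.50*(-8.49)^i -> [9.5, -80.66, 684.76, -5813.62, 49357.64]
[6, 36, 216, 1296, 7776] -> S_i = 6*6^i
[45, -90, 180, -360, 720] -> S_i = 45*-2^i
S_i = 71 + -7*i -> [71, 64, 57, 50, 43]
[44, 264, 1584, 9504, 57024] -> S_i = 44*6^i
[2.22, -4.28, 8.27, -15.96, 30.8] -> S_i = 2.22*(-1.93)^i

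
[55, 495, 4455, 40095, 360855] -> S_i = 55*9^i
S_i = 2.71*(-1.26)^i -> [2.71, -3.41, 4.3, -5.42, 6.83]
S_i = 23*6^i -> [23, 138, 828, 4968, 29808]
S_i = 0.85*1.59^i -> [0.85, 1.35, 2.15, 3.42, 5.43]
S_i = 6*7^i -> [6, 42, 294, 2058, 14406]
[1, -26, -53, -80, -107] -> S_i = 1 + -27*i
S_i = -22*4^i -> [-22, -88, -352, -1408, -5632]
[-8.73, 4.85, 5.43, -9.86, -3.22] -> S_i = Random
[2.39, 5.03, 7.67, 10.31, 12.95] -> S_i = 2.39 + 2.64*i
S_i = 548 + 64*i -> [548, 612, 676, 740, 804]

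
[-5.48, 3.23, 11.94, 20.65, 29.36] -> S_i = -5.48 + 8.71*i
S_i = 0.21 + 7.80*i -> [0.21, 8.01, 15.81, 23.61, 31.41]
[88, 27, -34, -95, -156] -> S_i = 88 + -61*i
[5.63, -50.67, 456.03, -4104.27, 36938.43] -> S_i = 5.63*(-9.00)^i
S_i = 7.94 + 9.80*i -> [7.94, 17.74, 27.54, 37.34, 47.14]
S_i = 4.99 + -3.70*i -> [4.99, 1.29, -2.41, -6.11, -9.81]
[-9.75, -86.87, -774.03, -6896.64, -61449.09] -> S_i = -9.75*8.91^i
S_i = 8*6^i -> [8, 48, 288, 1728, 10368]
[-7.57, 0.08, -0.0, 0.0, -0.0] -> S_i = -7.57*(-0.01)^i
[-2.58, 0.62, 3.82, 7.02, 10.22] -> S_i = -2.58 + 3.20*i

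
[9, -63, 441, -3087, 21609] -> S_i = 9*-7^i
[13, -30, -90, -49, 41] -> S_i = Random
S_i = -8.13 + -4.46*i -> [-8.13, -12.59, -17.05, -21.51, -25.97]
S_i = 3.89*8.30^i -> [3.89, 32.29, 267.98, 2224.25, 18461.29]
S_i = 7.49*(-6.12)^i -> [7.49, -45.84, 280.53, -1716.86, 10507.21]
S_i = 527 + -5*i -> [527, 522, 517, 512, 507]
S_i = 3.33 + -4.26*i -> [3.33, -0.93, -5.19, -9.45, -13.71]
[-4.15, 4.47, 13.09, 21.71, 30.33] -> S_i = -4.15 + 8.62*i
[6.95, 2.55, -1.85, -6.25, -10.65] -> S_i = 6.95 + -4.40*i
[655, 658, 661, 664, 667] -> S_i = 655 + 3*i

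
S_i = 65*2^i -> [65, 130, 260, 520, 1040]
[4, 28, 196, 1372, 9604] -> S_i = 4*7^i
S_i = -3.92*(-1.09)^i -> [-3.92, 4.27, -4.66, 5.08, -5.53]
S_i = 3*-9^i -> [3, -27, 243, -2187, 19683]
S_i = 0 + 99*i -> [0, 99, 198, 297, 396]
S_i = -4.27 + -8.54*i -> [-4.27, -12.81, -21.35, -29.89, -38.43]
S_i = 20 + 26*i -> [20, 46, 72, 98, 124]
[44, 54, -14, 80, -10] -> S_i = Random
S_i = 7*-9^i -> [7, -63, 567, -5103, 45927]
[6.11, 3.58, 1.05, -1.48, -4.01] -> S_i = 6.11 + -2.53*i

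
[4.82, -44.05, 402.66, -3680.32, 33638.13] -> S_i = 4.82*(-9.14)^i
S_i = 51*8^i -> [51, 408, 3264, 26112, 208896]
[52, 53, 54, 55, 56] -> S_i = 52 + 1*i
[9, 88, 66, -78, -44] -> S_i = Random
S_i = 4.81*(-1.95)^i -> [4.81, -9.38, 18.29, -35.67, 69.55]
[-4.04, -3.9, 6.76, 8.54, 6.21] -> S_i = Random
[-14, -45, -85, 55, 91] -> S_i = Random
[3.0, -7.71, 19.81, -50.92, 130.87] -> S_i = 3.00*(-2.57)^i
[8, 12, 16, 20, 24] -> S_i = 8 + 4*i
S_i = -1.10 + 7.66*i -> [-1.1, 6.56, 14.22, 21.88, 29.54]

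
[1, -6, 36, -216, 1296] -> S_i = 1*-6^i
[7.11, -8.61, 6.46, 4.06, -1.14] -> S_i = Random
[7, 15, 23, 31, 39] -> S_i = 7 + 8*i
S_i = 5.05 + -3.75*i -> [5.05, 1.3, -2.45, -6.2, -9.95]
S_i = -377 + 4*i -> [-377, -373, -369, -365, -361]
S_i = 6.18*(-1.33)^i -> [6.18, -8.22, 10.93, -14.54, 19.34]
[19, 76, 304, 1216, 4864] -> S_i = 19*4^i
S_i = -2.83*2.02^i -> [-2.83, -5.72, -11.55, -23.33, -47.12]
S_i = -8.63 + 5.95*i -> [-8.63, -2.68, 3.27, 9.22, 15.17]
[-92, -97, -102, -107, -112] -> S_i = -92 + -5*i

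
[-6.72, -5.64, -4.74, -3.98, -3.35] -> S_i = -6.72*0.84^i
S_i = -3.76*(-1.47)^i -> [-3.76, 5.53, -8.12, 11.94, -17.56]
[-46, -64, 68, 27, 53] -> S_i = Random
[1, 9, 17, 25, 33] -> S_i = 1 + 8*i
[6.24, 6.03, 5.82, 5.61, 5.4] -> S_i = 6.24 + -0.21*i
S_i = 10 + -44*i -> [10, -34, -78, -122, -166]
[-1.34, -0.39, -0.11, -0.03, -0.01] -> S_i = -1.34*0.29^i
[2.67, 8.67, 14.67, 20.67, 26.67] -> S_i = 2.67 + 6.00*i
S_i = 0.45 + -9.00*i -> [0.45, -8.55, -17.55, -26.55, -35.55]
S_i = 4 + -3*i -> [4, 1, -2, -5, -8]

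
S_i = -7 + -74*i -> [-7, -81, -155, -229, -303]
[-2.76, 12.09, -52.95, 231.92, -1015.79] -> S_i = -2.76*(-4.38)^i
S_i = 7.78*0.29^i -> [7.78, 2.26, 0.65, 0.19, 0.06]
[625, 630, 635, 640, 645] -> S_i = 625 + 5*i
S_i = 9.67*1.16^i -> [9.67, 11.22, 13.01, 15.09, 17.51]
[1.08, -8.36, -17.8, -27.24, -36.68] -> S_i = 1.08 + -9.44*i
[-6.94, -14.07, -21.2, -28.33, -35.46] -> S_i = -6.94 + -7.13*i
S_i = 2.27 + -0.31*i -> [2.27, 1.96, 1.65, 1.34, 1.03]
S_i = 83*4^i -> [83, 332, 1328, 5312, 21248]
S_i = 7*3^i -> [7, 21, 63, 189, 567]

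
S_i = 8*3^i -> [8, 24, 72, 216, 648]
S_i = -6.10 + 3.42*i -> [-6.1, -2.68, 0.74, 4.16, 7.58]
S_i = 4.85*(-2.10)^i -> [4.85, -10.18, 21.39, -44.92, 94.32]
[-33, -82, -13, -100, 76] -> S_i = Random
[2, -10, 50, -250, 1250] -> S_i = 2*-5^i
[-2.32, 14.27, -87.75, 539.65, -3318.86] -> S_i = -2.32*(-6.15)^i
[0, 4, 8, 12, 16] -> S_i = 0 + 4*i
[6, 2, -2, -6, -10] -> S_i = 6 + -4*i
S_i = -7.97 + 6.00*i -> [-7.97, -1.97, 4.03, 10.03, 16.03]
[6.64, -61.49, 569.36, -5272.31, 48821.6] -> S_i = 6.64*(-9.26)^i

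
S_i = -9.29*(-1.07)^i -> [-9.29, 9.94, -10.64, 11.38, -12.18]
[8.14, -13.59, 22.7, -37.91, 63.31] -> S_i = 8.14*(-1.67)^i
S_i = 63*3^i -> [63, 189, 567, 1701, 5103]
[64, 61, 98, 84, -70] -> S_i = Random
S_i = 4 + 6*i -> [4, 10, 16, 22, 28]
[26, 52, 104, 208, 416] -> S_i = 26*2^i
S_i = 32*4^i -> [32, 128, 512, 2048, 8192]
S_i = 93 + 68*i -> [93, 161, 229, 297, 365]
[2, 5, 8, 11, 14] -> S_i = 2 + 3*i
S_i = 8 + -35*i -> [8, -27, -62, -97, -132]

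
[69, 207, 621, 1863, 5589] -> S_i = 69*3^i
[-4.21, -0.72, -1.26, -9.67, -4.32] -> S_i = Random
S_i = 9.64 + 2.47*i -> [9.64, 12.11, 14.58, 17.05, 19.52]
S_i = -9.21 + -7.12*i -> [-9.21, -16.33, -23.45, -30.57, -37.69]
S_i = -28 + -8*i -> [-28, -36, -44, -52, -60]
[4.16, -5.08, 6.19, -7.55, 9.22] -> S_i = 4.16*(-1.22)^i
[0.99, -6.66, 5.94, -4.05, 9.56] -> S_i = Random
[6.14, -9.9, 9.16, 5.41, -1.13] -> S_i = Random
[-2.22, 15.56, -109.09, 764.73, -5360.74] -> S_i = -2.22*(-7.01)^i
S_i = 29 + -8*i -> [29, 21, 13, 5, -3]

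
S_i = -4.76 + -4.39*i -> [-4.76, -9.15, -13.54, -17.93, -22.32]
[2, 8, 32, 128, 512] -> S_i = 2*4^i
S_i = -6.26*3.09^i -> [-6.26, -19.34, -59.77, -184.69, -570.7]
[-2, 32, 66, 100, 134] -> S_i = -2 + 34*i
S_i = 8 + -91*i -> [8, -83, -174, -265, -356]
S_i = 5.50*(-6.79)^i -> [5.5, -37.34, 253.57, -1721.76, 11690.73]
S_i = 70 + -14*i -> [70, 56, 42, 28, 14]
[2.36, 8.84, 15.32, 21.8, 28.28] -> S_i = 2.36 + 6.48*i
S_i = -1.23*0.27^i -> [-1.23, -0.33, -0.09, -0.02, -0.01]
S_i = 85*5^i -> [85, 425, 2125, 10625, 53125]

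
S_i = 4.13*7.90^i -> [4.13, 32.63, 257.75, 2036.25, 16086.38]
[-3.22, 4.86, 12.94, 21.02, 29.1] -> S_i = -3.22 + 8.08*i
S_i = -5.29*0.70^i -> [-5.29, -3.7, -2.59, -1.81, -1.27]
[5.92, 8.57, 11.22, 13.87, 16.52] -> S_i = 5.92 + 2.65*i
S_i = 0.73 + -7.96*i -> [0.73, -7.23, -15.19, -23.15, -31.11]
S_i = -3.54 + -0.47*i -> [-3.54, -4.01, -4.48, -4.95, -5.42]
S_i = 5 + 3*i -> [5, 8, 11, 14, 17]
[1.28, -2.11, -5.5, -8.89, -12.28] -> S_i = 1.28 + -3.39*i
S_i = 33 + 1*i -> [33, 34, 35, 36, 37]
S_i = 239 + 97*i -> [239, 336, 433, 530, 627]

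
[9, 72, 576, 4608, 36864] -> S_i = 9*8^i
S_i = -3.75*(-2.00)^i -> [-3.75, 7.5, -15.0, 30.0, -60.0]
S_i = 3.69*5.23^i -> [3.69, 19.3, 100.93, 527.88, 2760.79]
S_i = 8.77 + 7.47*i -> [8.77, 16.24, 23.71, 31.18, 38.65]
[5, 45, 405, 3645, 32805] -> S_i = 5*9^i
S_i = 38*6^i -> [38, 228, 1368, 8208, 49248]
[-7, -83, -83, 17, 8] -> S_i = Random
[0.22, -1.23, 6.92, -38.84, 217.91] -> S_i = 0.22*(-5.61)^i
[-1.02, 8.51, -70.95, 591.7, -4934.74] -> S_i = -1.02*(-8.34)^i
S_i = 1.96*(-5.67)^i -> [1.96, -11.11, 63.01, -357.28, 2025.76]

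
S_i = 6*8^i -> [6, 48, 384, 3072, 24576]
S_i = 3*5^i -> [3, 15, 75, 375, 1875]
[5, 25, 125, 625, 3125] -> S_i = 5*5^i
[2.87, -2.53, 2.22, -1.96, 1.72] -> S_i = 2.87*(-0.88)^i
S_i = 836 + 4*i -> [836, 840, 844, 848, 852]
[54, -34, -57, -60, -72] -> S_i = Random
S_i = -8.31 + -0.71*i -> [-8.31, -9.02, -9.73, -10.44, -11.15]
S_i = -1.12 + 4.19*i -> [-1.12, 3.07, 7.26, 11.45, 15.64]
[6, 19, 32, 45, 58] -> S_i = 6 + 13*i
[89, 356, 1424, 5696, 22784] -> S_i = 89*4^i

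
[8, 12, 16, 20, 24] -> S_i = 8 + 4*i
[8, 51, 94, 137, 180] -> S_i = 8 + 43*i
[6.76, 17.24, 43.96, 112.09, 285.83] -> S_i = 6.76*2.55^i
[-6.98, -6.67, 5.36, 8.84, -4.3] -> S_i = Random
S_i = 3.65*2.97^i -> [3.65, 10.84, 32.2, 95.62, 284.0]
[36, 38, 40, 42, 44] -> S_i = 36 + 2*i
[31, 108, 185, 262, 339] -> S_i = 31 + 77*i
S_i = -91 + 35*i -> [-91, -56, -21, 14, 49]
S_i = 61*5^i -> [61, 305, 1525, 7625, 38125]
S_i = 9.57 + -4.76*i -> [9.57, 4.81, 0.05, -4.71, -9.47]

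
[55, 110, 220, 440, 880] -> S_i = 55*2^i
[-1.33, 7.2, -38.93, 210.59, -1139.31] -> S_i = -1.33*(-5.41)^i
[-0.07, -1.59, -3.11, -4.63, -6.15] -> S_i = -0.07 + -1.52*i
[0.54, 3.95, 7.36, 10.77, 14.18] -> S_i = 0.54 + 3.41*i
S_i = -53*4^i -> [-53, -212, -848, -3392, -13568]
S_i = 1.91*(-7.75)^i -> [1.91, -14.8, 114.72, -889.08, 6890.33]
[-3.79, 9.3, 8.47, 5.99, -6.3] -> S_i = Random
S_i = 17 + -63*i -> [17, -46, -109, -172, -235]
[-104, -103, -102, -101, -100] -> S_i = -104 + 1*i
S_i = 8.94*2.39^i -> [8.94, 21.37, 51.07, 122.05, 291.7]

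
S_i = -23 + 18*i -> [-23, -5, 13, 31, 49]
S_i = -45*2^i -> [-45, -90, -180, -360, -720]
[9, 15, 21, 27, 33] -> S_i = 9 + 6*i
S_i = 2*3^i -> [2, 6, 18, 54, 162]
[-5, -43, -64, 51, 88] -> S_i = Random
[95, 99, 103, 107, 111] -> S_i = 95 + 4*i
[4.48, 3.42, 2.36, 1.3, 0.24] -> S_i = 4.48 + -1.06*i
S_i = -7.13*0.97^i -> [-7.13, -6.92, -6.71, -6.51, -6.31]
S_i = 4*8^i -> [4, 32, 256, 2048, 16384]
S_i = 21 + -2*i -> [21, 19, 17, 15, 13]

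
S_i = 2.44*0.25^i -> [2.44, 0.61, 0.15, 0.04, 0.01]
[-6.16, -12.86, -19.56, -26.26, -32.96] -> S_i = -6.16 + -6.70*i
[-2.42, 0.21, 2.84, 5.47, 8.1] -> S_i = -2.42 + 2.63*i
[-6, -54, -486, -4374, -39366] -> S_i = -6*9^i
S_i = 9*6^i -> [9, 54, 324, 1944, 11664]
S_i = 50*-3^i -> [50, -150, 450, -1350, 4050]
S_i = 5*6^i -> [5, 30, 180, 1080, 6480]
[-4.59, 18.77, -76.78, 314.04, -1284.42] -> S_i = -4.59*(-4.09)^i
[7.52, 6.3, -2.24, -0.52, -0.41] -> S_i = Random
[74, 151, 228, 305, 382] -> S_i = 74 + 77*i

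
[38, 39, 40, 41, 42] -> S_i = 38 + 1*i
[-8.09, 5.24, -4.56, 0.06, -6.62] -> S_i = Random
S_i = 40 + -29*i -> [40, 11, -18, -47, -76]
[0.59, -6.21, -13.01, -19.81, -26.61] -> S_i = 0.59 + -6.80*i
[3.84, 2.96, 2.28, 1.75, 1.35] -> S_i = 3.84*0.77^i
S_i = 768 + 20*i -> [768, 788, 808, 828, 848]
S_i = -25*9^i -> [-25, -225, -2025, -18225, -164025]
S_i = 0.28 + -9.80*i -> [0.28, -9.52, -19.32, -29.12, -38.92]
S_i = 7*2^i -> [7, 14, 28, 56, 112]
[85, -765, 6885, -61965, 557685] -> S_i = 85*-9^i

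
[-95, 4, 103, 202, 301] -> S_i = -95 + 99*i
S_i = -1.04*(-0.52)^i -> [-1.04, 0.54, -0.28, 0.15, -0.08]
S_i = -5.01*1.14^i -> [-5.01, -5.71, -6.51, -7.42, -8.46]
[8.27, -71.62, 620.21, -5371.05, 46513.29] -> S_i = 8.27*(-8.66)^i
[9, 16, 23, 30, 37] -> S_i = 9 + 7*i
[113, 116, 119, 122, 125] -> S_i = 113 + 3*i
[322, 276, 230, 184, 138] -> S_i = 322 + -46*i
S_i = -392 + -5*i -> [-392, -397, -402, -407, -412]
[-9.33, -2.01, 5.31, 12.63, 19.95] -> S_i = -9.33 + 7.32*i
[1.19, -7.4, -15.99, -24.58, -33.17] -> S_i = 1.19 + -8.59*i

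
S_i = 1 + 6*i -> [1, 7, 13, 19, 25]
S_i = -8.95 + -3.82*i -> [-8.95, -12.77, -16.59, -20.41, -24.23]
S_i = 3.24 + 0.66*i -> [3.24, 3.9, 4.56, 5.22, 5.88]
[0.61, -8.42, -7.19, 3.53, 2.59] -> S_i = Random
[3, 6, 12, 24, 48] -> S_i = 3*2^i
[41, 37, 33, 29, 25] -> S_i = 41 + -4*i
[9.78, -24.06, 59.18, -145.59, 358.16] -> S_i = 9.78*(-2.46)^i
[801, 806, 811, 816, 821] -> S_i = 801 + 5*i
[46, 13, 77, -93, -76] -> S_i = Random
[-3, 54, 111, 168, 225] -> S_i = -3 + 57*i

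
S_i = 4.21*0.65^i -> [4.21, 2.74, 1.78, 1.16, 0.75]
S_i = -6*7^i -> [-6, -42, -294, -2058, -14406]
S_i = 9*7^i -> [9, 63, 441, 3087, 21609]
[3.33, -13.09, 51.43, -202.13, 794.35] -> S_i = 3.33*(-3.93)^i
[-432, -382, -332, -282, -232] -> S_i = -432 + 50*i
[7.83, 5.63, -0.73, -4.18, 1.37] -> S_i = Random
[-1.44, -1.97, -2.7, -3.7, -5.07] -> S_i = -1.44*1.37^i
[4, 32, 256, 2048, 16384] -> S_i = 4*8^i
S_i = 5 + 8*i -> [5, 13, 21, 29, 37]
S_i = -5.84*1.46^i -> [-5.84, -8.53, -12.45, -18.17, -26.54]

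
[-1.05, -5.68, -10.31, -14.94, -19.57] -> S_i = -1.05 + -4.63*i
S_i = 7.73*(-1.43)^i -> [7.73, -11.05, 15.81, -22.6, 32.32]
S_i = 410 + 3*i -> [410, 413, 416, 419, 422]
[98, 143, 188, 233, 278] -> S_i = 98 + 45*i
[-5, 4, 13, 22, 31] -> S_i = -5 + 9*i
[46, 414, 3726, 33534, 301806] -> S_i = 46*9^i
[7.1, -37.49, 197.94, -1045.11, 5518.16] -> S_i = 7.10*(-5.28)^i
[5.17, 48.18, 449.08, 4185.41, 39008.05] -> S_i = 5.17*9.32^i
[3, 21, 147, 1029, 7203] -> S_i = 3*7^i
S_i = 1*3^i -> [1, 3, 9, 27, 81]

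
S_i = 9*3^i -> [9, 27, 81, 243, 729]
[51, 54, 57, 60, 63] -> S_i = 51 + 3*i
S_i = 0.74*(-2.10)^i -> [0.74, -1.55, 3.26, -6.85, 14.39]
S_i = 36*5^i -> [36, 180, 900, 4500, 22500]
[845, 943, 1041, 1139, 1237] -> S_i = 845 + 98*i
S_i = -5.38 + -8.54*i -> [-5.38, -13.92, -22.46, -31.0, -39.54]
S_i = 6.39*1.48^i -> [6.39, 9.46, 14.0, 20.72, 30.66]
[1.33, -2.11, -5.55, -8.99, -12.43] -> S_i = 1.33 + -3.44*i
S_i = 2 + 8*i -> [2, 10, 18, 26, 34]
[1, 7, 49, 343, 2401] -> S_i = 1*7^i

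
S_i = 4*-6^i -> [4, -24, 144, -864, 5184]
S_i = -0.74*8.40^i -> [-0.74, -6.22, -52.21, -438.6, -3684.25]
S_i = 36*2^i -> [36, 72, 144, 288, 576]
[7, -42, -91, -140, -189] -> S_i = 7 + -49*i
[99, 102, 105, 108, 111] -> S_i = 99 + 3*i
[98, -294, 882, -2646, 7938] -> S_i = 98*-3^i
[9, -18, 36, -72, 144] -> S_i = 9*-2^i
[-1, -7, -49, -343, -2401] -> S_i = -1*7^i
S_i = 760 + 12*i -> [760, 772, 784, 796, 808]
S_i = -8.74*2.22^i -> [-8.74, -19.4, -43.07, -95.62, -212.29]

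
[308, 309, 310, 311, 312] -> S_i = 308 + 1*i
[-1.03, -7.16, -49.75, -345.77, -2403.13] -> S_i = -1.03*6.95^i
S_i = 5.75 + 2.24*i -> [5.75, 7.99, 10.23, 12.47, 14.71]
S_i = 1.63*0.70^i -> [1.63, 1.14, 0.8, 0.56, 0.39]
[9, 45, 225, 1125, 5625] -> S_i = 9*5^i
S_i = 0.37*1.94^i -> [0.37, 0.72, 1.39, 2.7, 5.24]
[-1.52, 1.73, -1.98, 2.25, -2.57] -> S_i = -1.52*(-1.14)^i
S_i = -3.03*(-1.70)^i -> [-3.03, 5.15, -8.76, 14.89, -25.31]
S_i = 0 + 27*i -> [0, 27, 54, 81, 108]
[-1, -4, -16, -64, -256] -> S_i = -1*4^i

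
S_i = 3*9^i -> [3, 27, 243, 2187, 19683]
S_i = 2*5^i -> [2, 10, 50, 250, 1250]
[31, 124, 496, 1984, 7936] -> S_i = 31*4^i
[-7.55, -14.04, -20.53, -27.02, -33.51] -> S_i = -7.55 + -6.49*i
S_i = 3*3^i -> [3, 9, 27, 81, 243]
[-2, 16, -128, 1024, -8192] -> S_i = -2*-8^i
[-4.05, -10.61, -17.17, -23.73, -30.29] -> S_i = -4.05 + -6.56*i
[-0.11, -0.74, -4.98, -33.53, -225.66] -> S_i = -0.11*6.73^i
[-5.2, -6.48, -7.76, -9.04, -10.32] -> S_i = -5.20 + -1.28*i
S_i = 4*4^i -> [4, 16, 64, 256, 1024]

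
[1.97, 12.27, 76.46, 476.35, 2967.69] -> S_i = 1.97*6.23^i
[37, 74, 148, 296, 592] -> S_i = 37*2^i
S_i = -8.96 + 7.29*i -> [-8.96, -1.67, 5.62, 12.91, 20.2]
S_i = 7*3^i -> [7, 21, 63, 189, 567]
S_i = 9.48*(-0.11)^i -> [9.48, -1.04, 0.11, -0.01, 0.0]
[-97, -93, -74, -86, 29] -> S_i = Random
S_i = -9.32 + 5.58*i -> [-9.32, -3.74, 1.84, 7.42, 13.0]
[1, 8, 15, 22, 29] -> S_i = 1 + 7*i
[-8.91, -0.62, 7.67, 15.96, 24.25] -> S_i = -8.91 + 8.29*i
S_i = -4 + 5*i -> [-4, 1, 6, 11, 16]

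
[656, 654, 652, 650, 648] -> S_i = 656 + -2*i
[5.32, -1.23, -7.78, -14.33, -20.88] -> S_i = 5.32 + -6.55*i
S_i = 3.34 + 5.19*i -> [3.34, 8.53, 13.72, 18.91, 24.1]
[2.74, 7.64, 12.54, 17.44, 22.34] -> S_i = 2.74 + 4.90*i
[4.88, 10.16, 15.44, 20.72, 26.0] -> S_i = 4.88 + 5.28*i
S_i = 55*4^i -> [55, 220, 880, 3520, 14080]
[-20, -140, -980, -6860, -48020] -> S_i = -20*7^i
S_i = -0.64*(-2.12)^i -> [-0.64, 1.36, -2.88, 6.1, -12.93]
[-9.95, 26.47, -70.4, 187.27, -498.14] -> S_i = -9.95*(-2.66)^i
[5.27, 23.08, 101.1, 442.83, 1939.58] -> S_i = 5.27*4.38^i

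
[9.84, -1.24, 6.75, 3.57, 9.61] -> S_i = Random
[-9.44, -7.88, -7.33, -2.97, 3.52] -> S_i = Random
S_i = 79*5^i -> [79, 395, 1975, 9875, 49375]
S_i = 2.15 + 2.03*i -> [2.15, 4.18, 6.21, 8.24, 10.27]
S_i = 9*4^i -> [9, 36, 144, 576, 2304]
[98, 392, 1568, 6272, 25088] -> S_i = 98*4^i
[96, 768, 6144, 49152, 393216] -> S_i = 96*8^i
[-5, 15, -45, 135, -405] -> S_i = -5*-3^i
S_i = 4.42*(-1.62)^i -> [4.42, -7.16, 11.6, -18.79, 30.44]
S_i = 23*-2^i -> [23, -46, 92, -184, 368]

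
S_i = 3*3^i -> [3, 9, 27, 81, 243]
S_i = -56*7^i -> [-56, -392, -2744, -19208, -134456]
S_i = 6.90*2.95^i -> [6.9, 20.36, 60.05, 177.14, 522.56]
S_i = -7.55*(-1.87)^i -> [-7.55, 14.12, -26.4, 49.37, -92.32]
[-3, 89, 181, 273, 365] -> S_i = -3 + 92*i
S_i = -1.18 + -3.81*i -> [-1.18, -4.99, -8.8, -12.61, -16.42]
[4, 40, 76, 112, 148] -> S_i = 4 + 36*i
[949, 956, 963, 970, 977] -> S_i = 949 + 7*i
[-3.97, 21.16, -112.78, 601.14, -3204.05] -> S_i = -3.97*(-5.33)^i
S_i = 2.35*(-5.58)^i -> [2.35, -13.11, 73.17, -408.29, 2278.27]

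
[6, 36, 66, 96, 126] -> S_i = 6 + 30*i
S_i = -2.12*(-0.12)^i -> [-2.12, 0.25, -0.03, 0.0, -0.0]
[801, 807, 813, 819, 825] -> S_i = 801 + 6*i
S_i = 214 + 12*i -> [214, 226, 238, 250, 262]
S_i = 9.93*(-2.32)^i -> [9.93, -23.04, 53.45, -124.0, 287.67]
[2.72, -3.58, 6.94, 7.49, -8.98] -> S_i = Random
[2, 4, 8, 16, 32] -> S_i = 2*2^i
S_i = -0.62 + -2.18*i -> [-0.62, -2.8, -4.98, -7.16, -9.34]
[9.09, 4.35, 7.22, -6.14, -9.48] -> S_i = Random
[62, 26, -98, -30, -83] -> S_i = Random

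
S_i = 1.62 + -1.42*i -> [1.62, 0.2, -1.22, -2.64, -4.06]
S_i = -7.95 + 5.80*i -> [-7.95, -2.15, 3.65, 9.45, 15.25]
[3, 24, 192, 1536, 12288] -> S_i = 3*8^i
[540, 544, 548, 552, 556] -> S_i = 540 + 4*i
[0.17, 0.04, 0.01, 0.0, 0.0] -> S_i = 0.17*0.21^i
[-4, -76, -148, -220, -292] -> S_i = -4 + -72*i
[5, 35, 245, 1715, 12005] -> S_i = 5*7^i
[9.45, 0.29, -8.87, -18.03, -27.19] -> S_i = 9.45 + -9.16*i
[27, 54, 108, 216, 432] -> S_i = 27*2^i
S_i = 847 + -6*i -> [847, 841, 835, 829, 823]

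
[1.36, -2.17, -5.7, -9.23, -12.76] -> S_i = 1.36 + -3.53*i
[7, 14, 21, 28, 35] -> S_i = 7 + 7*i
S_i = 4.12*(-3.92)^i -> [4.12, -16.15, 63.31, -248.17, 972.84]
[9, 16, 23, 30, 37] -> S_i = 9 + 7*i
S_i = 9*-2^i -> [9, -18, 36, -72, 144]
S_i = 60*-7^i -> [60, -420, 2940, -20580, 144060]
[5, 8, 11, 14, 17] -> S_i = 5 + 3*i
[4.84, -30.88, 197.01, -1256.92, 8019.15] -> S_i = 4.84*(-6.38)^i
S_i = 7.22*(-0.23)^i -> [7.22, -1.66, 0.38, -0.09, 0.02]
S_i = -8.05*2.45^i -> [-8.05, -19.72, -48.32, -118.38, -290.04]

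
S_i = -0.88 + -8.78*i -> [-0.88, -9.66, -18.44, -27.22, -36.0]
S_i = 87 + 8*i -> [87, 95, 103, 111, 119]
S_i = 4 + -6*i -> [4, -2, -8, -14, -20]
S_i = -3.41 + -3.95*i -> [-3.41, -7.36, -11.31, -15.26, -19.21]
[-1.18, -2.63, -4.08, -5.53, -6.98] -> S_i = -1.18 + -1.45*i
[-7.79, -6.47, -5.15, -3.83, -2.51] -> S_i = -7.79 + 1.32*i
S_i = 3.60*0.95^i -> [3.6, 3.42, 3.25, 3.09, 2.93]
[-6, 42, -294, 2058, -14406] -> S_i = -6*-7^i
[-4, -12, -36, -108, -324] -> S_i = -4*3^i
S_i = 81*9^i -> [81, 729, 6561, 59049, 531441]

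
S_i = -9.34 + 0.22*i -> [-9.34, -9.12, -8.9, -8.68, -8.46]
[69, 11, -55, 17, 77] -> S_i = Random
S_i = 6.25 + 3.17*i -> [6.25, 9.42, 12.59, 15.76, 18.93]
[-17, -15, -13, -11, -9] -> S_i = -17 + 2*i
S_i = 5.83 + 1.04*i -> [5.83, 6.87, 7.91, 8.95, 9.99]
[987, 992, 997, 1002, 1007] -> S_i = 987 + 5*i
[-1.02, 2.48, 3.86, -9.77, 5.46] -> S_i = Random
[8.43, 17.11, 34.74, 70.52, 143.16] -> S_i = 8.43*2.03^i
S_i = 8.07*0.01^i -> [8.07, 0.08, 0.0, 0.0, 0.0]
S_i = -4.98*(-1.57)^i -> [-4.98, 7.82, -12.28, 19.27, -30.26]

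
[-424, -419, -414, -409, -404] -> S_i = -424 + 5*i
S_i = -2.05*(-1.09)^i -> [-2.05, 2.23, -2.44, 2.65, -2.89]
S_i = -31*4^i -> [-31, -124, -496, -1984, -7936]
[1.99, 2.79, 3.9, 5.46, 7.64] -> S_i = 1.99*1.40^i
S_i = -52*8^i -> [-52, -416, -3328, -26624, -212992]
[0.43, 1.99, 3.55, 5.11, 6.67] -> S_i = 0.43 + 1.56*i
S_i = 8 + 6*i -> [8, 14, 20, 26, 32]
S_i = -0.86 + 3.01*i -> [-0.86, 2.15, 5.16, 8.17, 11.18]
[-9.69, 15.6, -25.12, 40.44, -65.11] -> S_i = -9.69*(-1.61)^i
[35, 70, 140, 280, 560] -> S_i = 35*2^i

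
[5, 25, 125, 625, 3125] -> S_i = 5*5^i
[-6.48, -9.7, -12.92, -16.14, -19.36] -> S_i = -6.48 + -3.22*i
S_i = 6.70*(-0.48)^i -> [6.7, -3.22, 1.54, -0.74, 0.36]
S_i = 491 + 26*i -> [491, 517, 543, 569, 595]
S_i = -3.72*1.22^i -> [-3.72, -4.54, -5.54, -6.75, -8.24]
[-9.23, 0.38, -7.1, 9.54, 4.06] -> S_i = Random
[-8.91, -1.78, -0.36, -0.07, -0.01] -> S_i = -8.91*0.20^i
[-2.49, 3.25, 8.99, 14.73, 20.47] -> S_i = -2.49 + 5.74*i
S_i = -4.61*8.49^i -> [-4.61, -39.14, -332.29, -2821.14, -23951.44]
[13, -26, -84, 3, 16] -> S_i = Random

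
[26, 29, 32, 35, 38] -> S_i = 26 + 3*i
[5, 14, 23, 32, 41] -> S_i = 5 + 9*i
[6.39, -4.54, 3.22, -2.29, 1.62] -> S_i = 6.39*(-0.71)^i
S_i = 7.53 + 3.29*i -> [7.53, 10.82, 14.11, 17.4, 20.69]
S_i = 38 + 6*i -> [38, 44, 50, 56, 62]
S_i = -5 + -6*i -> [-5, -11, -17, -23, -29]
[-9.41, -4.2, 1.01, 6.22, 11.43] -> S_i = -9.41 + 5.21*i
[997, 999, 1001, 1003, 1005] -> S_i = 997 + 2*i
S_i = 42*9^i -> [42, 378, 3402, 30618, 275562]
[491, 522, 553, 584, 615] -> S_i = 491 + 31*i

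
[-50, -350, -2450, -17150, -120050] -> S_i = -50*7^i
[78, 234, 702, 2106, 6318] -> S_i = 78*3^i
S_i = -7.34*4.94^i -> [-7.34, -36.26, -179.12, -884.86, -4371.23]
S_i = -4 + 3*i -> [-4, -1, 2, 5, 8]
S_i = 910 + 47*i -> [910, 957, 1004, 1051, 1098]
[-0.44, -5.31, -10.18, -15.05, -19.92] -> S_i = -0.44 + -4.87*i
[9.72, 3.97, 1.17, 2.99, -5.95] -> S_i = Random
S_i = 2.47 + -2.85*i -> [2.47, -0.38, -3.23, -6.08, -8.93]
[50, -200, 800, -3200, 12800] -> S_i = 50*-4^i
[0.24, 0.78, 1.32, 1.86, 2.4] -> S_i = 0.24 + 0.54*i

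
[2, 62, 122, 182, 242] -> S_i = 2 + 60*i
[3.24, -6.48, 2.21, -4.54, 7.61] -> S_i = Random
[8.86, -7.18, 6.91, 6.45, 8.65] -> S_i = Random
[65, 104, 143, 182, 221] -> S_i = 65 + 39*i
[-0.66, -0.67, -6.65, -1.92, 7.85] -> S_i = Random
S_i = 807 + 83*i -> [807, 890, 973, 1056, 1139]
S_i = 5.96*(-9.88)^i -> [5.96, -58.88, 581.78, -5748.0, 56790.28]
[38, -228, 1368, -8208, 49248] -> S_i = 38*-6^i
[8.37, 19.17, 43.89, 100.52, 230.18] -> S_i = 8.37*2.29^i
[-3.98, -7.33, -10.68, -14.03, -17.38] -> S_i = -3.98 + -3.35*i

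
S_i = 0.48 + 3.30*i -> [0.48, 3.78, 7.08, 10.38, 13.68]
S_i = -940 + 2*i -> [-940, -938, -936, -934, -932]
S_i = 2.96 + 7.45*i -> [2.96, 10.41, 17.86, 25.31, 32.76]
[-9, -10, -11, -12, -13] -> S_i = -9 + -1*i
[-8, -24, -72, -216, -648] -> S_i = -8*3^i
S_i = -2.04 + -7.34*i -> [-2.04, -9.38, -16.72, -24.06, -31.4]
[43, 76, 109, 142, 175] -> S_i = 43 + 33*i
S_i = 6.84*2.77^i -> [6.84, 18.95, 52.48, 145.38, 402.69]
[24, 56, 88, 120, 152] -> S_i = 24 + 32*i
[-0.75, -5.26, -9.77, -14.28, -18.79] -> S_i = -0.75 + -4.51*i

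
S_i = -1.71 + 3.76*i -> [-1.71, 2.05, 5.81, 9.57, 13.33]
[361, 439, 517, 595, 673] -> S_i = 361 + 78*i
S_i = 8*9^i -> [8, 72, 648, 5832, 52488]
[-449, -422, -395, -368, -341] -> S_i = -449 + 27*i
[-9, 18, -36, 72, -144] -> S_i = -9*-2^i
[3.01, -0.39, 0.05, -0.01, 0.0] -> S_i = 3.01*(-0.13)^i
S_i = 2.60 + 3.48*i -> [2.6, 6.08, 9.56, 13.04, 16.52]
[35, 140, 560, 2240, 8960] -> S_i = 35*4^i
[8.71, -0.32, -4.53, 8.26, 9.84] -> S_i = Random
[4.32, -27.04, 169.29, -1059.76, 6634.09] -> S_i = 4.32*(-6.26)^i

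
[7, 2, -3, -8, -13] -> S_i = 7 + -5*i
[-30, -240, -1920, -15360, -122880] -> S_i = -30*8^i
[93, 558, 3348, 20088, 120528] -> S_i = 93*6^i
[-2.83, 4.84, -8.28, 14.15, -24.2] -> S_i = -2.83*(-1.71)^i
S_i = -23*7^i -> [-23, -161, -1127, -7889, -55223]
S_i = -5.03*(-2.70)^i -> [-5.03, 13.58, -36.67, 99.01, -267.31]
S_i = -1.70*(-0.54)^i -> [-1.7, 0.92, -0.5, 0.27, -0.14]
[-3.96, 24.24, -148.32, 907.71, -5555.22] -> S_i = -3.96*(-6.12)^i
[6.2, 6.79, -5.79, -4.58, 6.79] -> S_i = Random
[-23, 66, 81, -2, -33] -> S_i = Random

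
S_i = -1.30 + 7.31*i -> [-1.3, 6.01, 13.32, 20.63, 27.94]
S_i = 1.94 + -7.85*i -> [1.94, -5.91, -13.76, -21.61, -29.46]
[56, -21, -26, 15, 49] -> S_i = Random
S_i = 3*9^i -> [3, 27, 243, 2187, 19683]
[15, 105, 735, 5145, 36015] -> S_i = 15*7^i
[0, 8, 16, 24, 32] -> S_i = 0 + 8*i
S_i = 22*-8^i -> [22, -176, 1408, -11264, 90112]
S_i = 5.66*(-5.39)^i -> [5.66, -30.51, 164.43, -886.3, 4777.18]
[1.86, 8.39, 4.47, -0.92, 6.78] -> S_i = Random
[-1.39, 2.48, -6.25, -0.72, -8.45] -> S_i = Random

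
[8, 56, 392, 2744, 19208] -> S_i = 8*7^i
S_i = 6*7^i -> [6, 42, 294, 2058, 14406]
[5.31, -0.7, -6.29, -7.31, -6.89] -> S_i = Random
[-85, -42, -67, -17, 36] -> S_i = Random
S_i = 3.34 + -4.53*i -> [3.34, -1.19, -5.72, -10.25, -14.78]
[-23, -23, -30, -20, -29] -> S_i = Random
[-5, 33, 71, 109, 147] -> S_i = -5 + 38*i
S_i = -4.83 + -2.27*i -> [-4.83, -7.1, -9.37, -11.64, -13.91]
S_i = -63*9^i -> [-63, -567, -5103, -45927, -413343]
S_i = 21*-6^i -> [21, -126, 756, -4536, 27216]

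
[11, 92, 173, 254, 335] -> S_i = 11 + 81*i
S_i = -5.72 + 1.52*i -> [-5.72, -4.2, -2.68, -1.16, 0.36]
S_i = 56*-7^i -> [56, -392, 2744, -19208, 134456]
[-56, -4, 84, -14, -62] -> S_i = Random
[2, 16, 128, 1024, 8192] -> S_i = 2*8^i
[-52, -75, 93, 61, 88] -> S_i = Random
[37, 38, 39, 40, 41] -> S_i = 37 + 1*i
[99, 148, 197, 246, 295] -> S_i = 99 + 49*i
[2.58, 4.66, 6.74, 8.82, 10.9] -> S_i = 2.58 + 2.08*i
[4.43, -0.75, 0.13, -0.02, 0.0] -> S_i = 4.43*(-0.17)^i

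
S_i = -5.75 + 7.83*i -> [-5.75, 2.08, 9.91, 17.74, 25.57]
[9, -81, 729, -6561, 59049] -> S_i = 9*-9^i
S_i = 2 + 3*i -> [2, 5, 8, 11, 14]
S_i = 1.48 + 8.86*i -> [1.48, 10.34, 19.2, 28.06, 36.92]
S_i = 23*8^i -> [23, 184, 1472, 11776, 94208]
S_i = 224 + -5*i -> [224, 219, 214, 209, 204]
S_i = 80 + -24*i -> [80, 56, 32, 8, -16]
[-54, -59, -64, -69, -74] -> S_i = -54 + -5*i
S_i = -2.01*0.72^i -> [-2.01, -1.45, -1.04, -0.75, -0.54]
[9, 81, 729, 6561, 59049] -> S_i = 9*9^i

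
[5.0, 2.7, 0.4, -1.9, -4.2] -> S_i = 5.00 + -2.30*i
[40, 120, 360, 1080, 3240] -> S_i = 40*3^i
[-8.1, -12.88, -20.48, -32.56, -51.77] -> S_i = -8.10*1.59^i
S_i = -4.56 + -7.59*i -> [-4.56, -12.15, -19.74, -27.33, -34.92]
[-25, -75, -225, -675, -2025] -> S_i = -25*3^i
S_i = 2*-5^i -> [2, -10, 50, -250, 1250]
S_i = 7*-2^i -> [7, -14, 28, -56, 112]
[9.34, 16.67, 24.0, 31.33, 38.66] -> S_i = 9.34 + 7.33*i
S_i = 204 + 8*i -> [204, 212, 220, 228, 236]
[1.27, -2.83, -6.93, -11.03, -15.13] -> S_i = 1.27 + -4.10*i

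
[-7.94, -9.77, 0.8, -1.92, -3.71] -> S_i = Random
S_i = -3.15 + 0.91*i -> [-3.15, -2.24, -1.33, -0.42, 0.49]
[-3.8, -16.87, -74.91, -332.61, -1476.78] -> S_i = -3.80*4.44^i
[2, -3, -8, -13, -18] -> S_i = 2 + -5*i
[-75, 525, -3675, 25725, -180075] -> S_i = -75*-7^i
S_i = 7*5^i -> [7, 35, 175, 875, 4375]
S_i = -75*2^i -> [-75, -150, -300, -600, -1200]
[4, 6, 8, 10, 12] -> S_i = 4 + 2*i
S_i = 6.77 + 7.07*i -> [6.77, 13.84, 20.91, 27.98, 35.05]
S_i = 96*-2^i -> [96, -192, 384, -768, 1536]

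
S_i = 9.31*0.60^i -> [9.31, 5.59, 3.35, 2.01, 1.21]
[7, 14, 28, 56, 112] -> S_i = 7*2^i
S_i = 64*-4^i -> [64, -256, 1024, -4096, 16384]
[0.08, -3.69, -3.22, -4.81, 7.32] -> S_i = Random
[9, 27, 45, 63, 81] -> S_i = 9 + 18*i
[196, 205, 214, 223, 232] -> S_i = 196 + 9*i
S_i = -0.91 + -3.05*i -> [-0.91, -3.96, -7.01, -10.06, -13.11]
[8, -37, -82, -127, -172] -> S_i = 8 + -45*i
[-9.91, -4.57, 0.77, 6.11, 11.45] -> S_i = -9.91 + 5.34*i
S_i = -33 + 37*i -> [-33, 4, 41, 78, 115]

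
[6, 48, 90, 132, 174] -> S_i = 6 + 42*i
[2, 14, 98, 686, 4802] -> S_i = 2*7^i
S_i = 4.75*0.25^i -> [4.75, 1.19, 0.3, 0.07, 0.02]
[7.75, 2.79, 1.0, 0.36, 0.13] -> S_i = 7.75*0.36^i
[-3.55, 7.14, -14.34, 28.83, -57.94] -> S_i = -3.55*(-2.01)^i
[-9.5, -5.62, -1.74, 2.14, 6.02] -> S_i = -9.50 + 3.88*i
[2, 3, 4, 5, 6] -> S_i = 2 + 1*i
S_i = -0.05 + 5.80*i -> [-0.05, 5.75, 11.55, 17.35, 23.15]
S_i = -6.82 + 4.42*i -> [-6.82, -2.4, 2.02, 6.44, 10.86]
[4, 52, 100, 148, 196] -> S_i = 4 + 48*i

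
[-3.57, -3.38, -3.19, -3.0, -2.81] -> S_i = -3.57 + 0.19*i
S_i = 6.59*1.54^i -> [6.59, 10.15, 15.63, 24.07, 37.07]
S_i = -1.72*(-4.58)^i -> [-1.72, 7.88, -36.08, 165.24, -756.82]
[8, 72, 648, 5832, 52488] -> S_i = 8*9^i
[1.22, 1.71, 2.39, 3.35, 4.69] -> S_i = 1.22*1.40^i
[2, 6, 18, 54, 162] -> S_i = 2*3^i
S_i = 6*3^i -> [6, 18, 54, 162, 486]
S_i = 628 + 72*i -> [628, 700, 772, 844, 916]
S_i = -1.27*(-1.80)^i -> [-1.27, 2.29, -4.11, 7.41, -13.33]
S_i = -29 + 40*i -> [-29, 11, 51, 91, 131]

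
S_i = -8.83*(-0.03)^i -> [-8.83, 0.26, -0.01, 0.0, -0.0]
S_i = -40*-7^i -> [-40, 280, -1960, 13720, -96040]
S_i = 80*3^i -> [80, 240, 720, 2160, 6480]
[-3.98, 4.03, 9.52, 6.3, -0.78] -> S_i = Random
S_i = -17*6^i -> [-17, -102, -612, -3672, -22032]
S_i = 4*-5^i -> [4, -20, 100, -500, 2500]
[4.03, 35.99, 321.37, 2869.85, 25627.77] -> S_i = 4.03*8.93^i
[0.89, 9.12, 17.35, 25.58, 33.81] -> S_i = 0.89 + 8.23*i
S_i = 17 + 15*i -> [17, 32, 47, 62, 77]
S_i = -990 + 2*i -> [-990, -988, -986, -984, -982]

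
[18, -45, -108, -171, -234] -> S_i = 18 + -63*i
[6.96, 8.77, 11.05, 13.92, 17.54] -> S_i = 6.96*1.26^i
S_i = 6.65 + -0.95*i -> [6.65, 5.7, 4.75, 3.8, 2.85]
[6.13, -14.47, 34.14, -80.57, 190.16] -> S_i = 6.13*(-2.36)^i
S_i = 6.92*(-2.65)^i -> [6.92, -18.34, 48.6, -128.78, 341.26]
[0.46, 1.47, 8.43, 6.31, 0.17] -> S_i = Random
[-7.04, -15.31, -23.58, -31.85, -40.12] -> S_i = -7.04 + -8.27*i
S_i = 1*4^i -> [1, 4, 16, 64, 256]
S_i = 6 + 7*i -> [6, 13, 20, 27, 34]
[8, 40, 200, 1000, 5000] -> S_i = 8*5^i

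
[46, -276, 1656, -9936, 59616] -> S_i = 46*-6^i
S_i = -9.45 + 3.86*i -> [-9.45, -5.59, -1.73, 2.13, 5.99]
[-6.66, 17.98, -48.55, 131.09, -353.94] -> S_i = -6.66*(-2.70)^i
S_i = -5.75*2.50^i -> [-5.75, -14.38, -35.94, -89.84, -224.61]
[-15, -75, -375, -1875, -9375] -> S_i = -15*5^i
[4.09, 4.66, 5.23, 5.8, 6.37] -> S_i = 4.09 + 0.57*i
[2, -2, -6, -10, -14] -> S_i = 2 + -4*i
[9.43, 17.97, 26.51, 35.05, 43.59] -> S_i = 9.43 + 8.54*i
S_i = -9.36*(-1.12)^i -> [-9.36, 10.48, -11.74, 13.15, -14.73]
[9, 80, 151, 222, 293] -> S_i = 9 + 71*i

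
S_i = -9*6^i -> [-9, -54, -324, -1944, -11664]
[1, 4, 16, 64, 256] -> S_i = 1*4^i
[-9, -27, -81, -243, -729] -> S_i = -9*3^i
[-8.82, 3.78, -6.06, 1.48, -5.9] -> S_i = Random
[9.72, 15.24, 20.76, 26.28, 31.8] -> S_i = 9.72 + 5.52*i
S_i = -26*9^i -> [-26, -234, -2106, -18954, -170586]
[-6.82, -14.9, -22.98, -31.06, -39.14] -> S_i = -6.82 + -8.08*i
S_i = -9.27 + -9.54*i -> [-9.27, -18.81, -28.35, -37.89, -47.43]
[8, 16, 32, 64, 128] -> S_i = 8*2^i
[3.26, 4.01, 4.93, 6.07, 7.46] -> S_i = 3.26*1.23^i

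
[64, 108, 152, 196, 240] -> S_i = 64 + 44*i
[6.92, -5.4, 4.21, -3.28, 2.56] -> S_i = 6.92*(-0.78)^i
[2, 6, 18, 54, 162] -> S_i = 2*3^i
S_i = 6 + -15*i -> [6, -9, -24, -39, -54]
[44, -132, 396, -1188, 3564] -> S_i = 44*-3^i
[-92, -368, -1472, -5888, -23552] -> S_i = -92*4^i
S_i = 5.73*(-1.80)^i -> [5.73, -10.31, 18.57, -33.42, 60.15]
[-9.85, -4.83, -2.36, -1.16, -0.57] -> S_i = -9.85*0.49^i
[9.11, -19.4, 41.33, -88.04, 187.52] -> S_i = 9.11*(-2.13)^i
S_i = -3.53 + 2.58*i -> [-3.53, -0.95, 1.63, 4.21, 6.79]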